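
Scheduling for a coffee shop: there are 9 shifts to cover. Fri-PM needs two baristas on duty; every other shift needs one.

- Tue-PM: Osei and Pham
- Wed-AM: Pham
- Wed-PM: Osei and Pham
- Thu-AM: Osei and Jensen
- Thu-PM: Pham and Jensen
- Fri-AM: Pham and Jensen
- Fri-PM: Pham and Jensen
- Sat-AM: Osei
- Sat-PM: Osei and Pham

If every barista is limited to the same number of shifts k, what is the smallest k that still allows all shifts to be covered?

With 3 baristas and 10 worker-slots to fill, someone must work at least ⌈10/3⌉ = 4 shifts, so k ≥ 4.
k = 4 works: Tue-PM→Osei, Wed-AM→Pham, Wed-PM→Osei, Thu-AM→Osei, Thu-PM→Pham, Fri-AM→Jensen, Fri-PM→Pham+Jensen, Sat-AM→Osei, Sat-PM→Pham.
Loads: Osei 4, Pham 4, Jensen 2 — all ≤ 4.

4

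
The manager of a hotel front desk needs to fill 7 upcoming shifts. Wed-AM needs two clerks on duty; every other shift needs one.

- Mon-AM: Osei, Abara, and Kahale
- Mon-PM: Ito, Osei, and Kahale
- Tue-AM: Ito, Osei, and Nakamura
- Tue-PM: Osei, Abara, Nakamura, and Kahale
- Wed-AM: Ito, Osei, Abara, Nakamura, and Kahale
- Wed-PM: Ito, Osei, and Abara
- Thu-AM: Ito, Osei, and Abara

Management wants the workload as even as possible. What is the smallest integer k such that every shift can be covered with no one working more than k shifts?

2

With 5 clerks and 8 worker-slots to fill, someone must work at least ⌈8/5⌉ = 2 shifts, so k ≥ 2.
k = 2 works: Mon-AM→Osei, Mon-PM→Ito, Tue-AM→Ito, Tue-PM→Abara, Wed-AM→Nakamura+Kahale, Wed-PM→Osei, Thu-AM→Abara.
Loads: Ito 2, Osei 2, Abara 2, Nakamura 1, Kahale 1 — all ≤ 2.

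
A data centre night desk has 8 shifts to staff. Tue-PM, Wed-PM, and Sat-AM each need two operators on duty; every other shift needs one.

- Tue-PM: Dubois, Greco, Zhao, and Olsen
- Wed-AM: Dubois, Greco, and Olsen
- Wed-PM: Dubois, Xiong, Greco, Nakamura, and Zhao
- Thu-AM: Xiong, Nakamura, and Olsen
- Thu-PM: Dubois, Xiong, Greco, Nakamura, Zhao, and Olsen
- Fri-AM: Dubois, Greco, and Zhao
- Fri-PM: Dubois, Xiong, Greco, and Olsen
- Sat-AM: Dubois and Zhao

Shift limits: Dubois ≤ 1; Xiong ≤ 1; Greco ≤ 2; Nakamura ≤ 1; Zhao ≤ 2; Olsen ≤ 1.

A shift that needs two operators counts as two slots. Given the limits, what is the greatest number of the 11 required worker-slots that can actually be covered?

8

Total capacity across all operators is 1+1+2+1+2+1 = 8, and 11 slots are needed, so at most 8 can be filled.
An assignment achieving 8: Tue-PM→Zhao+Olsen, Wed-AM→Greco, Wed-PM→Nakamura, Thu-AM→Xiong, Fri-AM→Greco, Sat-AM→Dubois+Zhao.
Loads: Dubois 1/1, Xiong 1/1, Greco 2/2, Nakamura 1/1, Zhao 2/2, Olsen 1/1.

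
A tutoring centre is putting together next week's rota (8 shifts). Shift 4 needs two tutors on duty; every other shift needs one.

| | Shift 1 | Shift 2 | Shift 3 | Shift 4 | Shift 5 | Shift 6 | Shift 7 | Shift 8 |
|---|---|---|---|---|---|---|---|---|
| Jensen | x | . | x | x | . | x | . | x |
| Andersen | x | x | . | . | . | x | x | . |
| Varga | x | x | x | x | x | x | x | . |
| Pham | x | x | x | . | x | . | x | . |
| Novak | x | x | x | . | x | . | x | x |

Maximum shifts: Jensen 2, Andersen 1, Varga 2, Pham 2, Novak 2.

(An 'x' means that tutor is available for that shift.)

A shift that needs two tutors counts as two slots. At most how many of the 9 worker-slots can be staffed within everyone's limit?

Total capacity across all tutors is 2+1+2+2+2 = 9, and 9 slots are needed, so at most 9 can be filled.
An assignment achieving 9: Shift 1→Novak, Shift 2→Pham, Shift 3→Pham, Shift 4→Jensen+Varga, Shift 5→Varga, Shift 6→Andersen, Shift 7→Novak, Shift 8→Jensen.
Loads: Jensen 2/2, Andersen 1/1, Varga 2/2, Pham 2/2, Novak 2/2.

9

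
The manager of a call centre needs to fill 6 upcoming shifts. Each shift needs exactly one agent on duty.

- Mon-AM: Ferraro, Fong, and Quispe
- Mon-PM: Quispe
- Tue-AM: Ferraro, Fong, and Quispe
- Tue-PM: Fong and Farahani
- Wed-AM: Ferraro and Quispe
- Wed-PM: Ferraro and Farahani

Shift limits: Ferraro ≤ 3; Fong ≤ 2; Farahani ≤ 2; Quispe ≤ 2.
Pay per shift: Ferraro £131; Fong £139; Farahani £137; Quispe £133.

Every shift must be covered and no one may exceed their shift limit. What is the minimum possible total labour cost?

£796

Mon-PM can only be covered by Quispe, so that assignment is forced.
Picking the cheapest available agent for each shift independently would cost £794, but that ignores the shift limits.
An optimal schedule: Mon-AM→Ferraro, Mon-PM→Quispe, Tue-AM→Quispe, Tue-PM→Farahani, Wed-AM→Ferraro, Wed-PM→Ferraro.
Total: 131 + 133 + 133 + 137 + 131 + 131 = £796.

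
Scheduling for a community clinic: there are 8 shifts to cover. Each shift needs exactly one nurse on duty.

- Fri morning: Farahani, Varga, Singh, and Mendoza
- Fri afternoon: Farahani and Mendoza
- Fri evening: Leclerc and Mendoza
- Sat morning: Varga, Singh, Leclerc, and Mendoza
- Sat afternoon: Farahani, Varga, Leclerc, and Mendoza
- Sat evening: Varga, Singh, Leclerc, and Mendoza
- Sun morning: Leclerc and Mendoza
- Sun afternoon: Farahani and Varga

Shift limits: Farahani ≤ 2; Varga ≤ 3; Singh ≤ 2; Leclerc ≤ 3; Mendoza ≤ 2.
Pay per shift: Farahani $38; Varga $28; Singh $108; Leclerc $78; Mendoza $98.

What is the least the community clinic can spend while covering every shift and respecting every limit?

Picking the cheapest available nurse for each shift independently would cost $334, but that ignores the shift limits.
An optimal schedule: Fri morning→Varga, Fri afternoon→Farahani, Fri evening→Leclerc, Sat morning→Varga, Sat afternoon→Farahani, Sat evening→Leclerc, Sun morning→Leclerc, Sun afternoon→Varga.
Total: 28 + 38 + 78 + 28 + 38 + 78 + 78 + 28 = $394.

$394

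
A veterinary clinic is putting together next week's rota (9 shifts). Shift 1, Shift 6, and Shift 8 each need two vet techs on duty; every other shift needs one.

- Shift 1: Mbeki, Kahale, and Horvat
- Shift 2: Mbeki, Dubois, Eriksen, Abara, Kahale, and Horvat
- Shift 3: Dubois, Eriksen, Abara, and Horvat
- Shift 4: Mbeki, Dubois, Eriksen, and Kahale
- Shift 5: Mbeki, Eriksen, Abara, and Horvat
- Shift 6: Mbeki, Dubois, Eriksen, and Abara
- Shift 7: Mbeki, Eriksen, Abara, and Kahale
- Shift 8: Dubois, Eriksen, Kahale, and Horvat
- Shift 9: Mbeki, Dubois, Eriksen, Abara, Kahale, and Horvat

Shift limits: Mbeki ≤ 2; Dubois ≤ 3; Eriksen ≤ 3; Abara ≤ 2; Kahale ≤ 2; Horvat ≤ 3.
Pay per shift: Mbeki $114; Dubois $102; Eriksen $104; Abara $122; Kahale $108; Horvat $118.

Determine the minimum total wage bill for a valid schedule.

$1298

Picking the cheapest available vet tech for each shift independently would cost $1250, but that ignores the shift limits.
An optimal schedule: Shift 1→Kahale+Mbeki, Shift 2→Dubois, Shift 3→Dubois, Shift 4→Dubois, Shift 5→Eriksen, Shift 6→Eriksen+Mbeki, Shift 7→Eriksen, Shift 8→Kahale+Horvat, Shift 9→Horvat.
Total: 108 + 114 + 102 + 102 + 102 + 104 + 104 + 114 + 104 + 108 + 118 + 118 = $1298.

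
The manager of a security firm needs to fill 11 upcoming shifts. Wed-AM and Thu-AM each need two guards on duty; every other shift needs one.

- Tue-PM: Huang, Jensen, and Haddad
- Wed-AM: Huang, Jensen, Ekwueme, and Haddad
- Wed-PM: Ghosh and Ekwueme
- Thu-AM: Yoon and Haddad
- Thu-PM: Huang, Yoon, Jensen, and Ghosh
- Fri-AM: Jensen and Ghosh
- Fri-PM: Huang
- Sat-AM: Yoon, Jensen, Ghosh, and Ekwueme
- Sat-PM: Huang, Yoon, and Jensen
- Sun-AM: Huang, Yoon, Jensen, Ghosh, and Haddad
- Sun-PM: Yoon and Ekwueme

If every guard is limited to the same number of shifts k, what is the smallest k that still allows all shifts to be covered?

With 6 guards and 13 worker-slots to fill, someone must work at least ⌈13/6⌉ = 3 shifts, so k ≥ 3.
k = 3 works: Tue-PM→Huang, Wed-AM→Ekwueme+Haddad, Wed-PM→Ghosh, Thu-AM→Yoon+Haddad, Thu-PM→Yoon, Fri-AM→Jensen, Fri-PM→Huang, Sat-AM→Jensen, Sat-PM→Huang, Sun-AM→Jensen, Sun-PM→Yoon.
Loads: Huang 3, Yoon 3, Jensen 3, Ghosh 1, Ekwueme 1, Haddad 2 — all ≤ 3.

3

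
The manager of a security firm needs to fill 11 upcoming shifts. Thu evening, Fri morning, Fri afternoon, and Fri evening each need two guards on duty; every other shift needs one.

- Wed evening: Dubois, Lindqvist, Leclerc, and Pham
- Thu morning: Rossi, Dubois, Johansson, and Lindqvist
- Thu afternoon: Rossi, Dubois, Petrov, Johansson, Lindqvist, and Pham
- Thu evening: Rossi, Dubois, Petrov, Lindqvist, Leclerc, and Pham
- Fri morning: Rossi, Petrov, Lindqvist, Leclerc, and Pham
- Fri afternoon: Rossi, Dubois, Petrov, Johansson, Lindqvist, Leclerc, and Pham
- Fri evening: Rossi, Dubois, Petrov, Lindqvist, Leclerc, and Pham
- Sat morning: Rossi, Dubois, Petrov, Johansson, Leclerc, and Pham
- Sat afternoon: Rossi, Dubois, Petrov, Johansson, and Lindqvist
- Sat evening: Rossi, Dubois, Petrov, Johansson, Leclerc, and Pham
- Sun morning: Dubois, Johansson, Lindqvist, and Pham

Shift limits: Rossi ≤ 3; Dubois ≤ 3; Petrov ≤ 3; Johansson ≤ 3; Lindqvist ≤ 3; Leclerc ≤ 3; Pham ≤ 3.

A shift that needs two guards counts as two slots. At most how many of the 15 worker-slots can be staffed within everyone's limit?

Total capacity across all guards is 3+3+3+3+3+3+3 = 21, and 15 slots are needed, so at most 15 can be filled.
An assignment achieving 15: Wed evening→Dubois, Thu morning→Rossi, Thu afternoon→Dubois, Thu evening→Petrov+Lindqvist, Fri morning→Rossi+Petrov, Fri afternoon→Johansson+Lindqvist, Fri evening→Petrov+Lindqvist, Sat morning→Johansson, Sat afternoon→Rossi, Sat evening→Johansson, Sun morning→Dubois.
Loads: Rossi 3/3, Dubois 3/3, Petrov 3/3, Johansson 3/3, Lindqvist 3/3, Leclerc 0/3, Pham 0/3.

15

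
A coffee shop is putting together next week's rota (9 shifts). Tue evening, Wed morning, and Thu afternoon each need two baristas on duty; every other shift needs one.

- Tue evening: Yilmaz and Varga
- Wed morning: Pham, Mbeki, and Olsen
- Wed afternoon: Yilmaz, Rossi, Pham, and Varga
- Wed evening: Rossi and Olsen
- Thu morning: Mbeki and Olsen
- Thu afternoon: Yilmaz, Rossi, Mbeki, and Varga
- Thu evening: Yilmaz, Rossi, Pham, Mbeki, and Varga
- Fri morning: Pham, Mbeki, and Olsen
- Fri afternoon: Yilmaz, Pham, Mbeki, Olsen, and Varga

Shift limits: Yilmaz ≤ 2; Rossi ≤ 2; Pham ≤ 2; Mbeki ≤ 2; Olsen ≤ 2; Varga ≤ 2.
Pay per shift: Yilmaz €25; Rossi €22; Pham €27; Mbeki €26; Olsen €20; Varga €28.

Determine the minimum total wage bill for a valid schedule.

€296

Tue evening can only be covered by Yilmaz and Varga, so that assignment is forced.
Picking the cheapest available barista for each shift independently would cost €270, but that ignores the shift limits.
An optimal schedule: Tue evening→Yilmaz+Varga, Wed morning→Pham+Mbeki, Wed afternoon→Yilmaz, Wed evening→Rossi, Thu morning→Mbeki, Thu afternoon→Rossi+Varga, Thu evening→Pham, Fri morning→Olsen, Fri afternoon→Olsen.
Total: 25 + 28 + 27 + 26 + 25 + 22 + 26 + 22 + 28 + 27 + 20 + 20 = €296.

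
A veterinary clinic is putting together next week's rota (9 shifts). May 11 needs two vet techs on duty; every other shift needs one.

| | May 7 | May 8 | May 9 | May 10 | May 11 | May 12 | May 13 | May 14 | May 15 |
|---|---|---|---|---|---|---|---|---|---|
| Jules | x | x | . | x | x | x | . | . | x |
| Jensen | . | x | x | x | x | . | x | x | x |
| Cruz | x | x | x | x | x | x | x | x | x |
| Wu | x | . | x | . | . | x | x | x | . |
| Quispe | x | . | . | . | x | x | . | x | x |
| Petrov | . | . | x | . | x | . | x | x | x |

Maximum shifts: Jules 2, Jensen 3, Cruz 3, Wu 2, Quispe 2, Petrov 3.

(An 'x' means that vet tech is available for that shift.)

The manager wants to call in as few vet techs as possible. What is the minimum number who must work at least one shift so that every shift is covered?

10 slots to fill and no one can take more than 3, so at least ⌈10/3⌉ = 4 vet techs are needed.
Jules, Jensen, Cruz, and Wu alone can cover everything: May 7→Jules, May 8→Jules, May 9→Jensen, May 10→Jensen, May 11→Jensen+Cruz, May 12→Cruz, May 13→Wu, May 14→Wu, May 15→Cruz.

4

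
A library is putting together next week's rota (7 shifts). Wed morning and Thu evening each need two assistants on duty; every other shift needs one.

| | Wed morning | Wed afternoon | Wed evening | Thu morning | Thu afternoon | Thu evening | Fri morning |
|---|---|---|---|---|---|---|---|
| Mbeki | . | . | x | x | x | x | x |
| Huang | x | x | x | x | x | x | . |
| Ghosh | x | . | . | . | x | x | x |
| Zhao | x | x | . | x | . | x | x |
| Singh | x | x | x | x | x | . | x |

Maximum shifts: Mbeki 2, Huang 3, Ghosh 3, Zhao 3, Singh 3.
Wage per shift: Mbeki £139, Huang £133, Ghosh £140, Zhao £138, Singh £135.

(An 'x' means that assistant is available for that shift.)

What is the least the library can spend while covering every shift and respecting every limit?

£1218

Picking the cheapest available assistant for each shift independently would cost £1206, but that ignores the shift limits.
An optimal schedule: Wed morning→Singh+Zhao, Wed afternoon→Huang, Wed evening→Huang, Thu morning→Singh, Thu afternoon→Singh, Thu evening→Huang+Zhao, Fri morning→Zhao.
Total: 135 + 138 + 133 + 133 + 135 + 135 + 133 + 138 + 138 = £1218.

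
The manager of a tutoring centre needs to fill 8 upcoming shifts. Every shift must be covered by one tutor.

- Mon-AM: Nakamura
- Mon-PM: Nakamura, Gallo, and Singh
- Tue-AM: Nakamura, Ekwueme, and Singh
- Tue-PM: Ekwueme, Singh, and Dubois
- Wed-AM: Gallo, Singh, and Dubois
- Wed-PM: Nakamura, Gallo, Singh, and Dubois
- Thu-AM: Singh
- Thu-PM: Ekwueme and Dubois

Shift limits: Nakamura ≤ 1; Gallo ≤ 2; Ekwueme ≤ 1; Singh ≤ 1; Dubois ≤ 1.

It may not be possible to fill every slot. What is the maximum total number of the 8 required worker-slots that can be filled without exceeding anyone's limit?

6

Total capacity across all tutors is 1+2+1+1+1 = 6, and 8 slots are needed, so at most 6 can be filled.
An assignment achieving 6: Mon-AM→Nakamura, Mon-PM→Gallo, Tue-PM→Dubois, Wed-AM→Gallo, Thu-AM→Singh, Thu-PM→Ekwueme.
Loads: Nakamura 1/1, Gallo 2/2, Ekwueme 1/1, Singh 1/1, Dubois 1/1.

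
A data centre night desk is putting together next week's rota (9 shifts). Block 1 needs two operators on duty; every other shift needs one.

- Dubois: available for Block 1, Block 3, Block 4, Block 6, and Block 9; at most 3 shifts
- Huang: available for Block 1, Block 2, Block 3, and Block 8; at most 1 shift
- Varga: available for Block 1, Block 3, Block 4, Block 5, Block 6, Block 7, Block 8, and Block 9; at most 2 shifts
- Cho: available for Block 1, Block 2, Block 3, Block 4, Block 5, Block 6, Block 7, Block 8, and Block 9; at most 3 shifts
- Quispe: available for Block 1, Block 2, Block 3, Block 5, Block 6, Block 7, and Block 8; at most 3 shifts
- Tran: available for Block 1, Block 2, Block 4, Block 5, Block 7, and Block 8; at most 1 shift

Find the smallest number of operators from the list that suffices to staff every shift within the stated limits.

4

10 slots to fill and no one can take more than 3, so at least ⌈10/3⌉ = 4 operators are needed.
Dubois, Huang, Cho, and Quispe alone can cover everything: Block 1→Cho+Quispe, Block 2→Huang, Block 3→Quispe, Block 4→Dubois, Block 5→Cho, Block 6→Dubois, Block 7→Cho, Block 8→Quispe, Block 9→Dubois.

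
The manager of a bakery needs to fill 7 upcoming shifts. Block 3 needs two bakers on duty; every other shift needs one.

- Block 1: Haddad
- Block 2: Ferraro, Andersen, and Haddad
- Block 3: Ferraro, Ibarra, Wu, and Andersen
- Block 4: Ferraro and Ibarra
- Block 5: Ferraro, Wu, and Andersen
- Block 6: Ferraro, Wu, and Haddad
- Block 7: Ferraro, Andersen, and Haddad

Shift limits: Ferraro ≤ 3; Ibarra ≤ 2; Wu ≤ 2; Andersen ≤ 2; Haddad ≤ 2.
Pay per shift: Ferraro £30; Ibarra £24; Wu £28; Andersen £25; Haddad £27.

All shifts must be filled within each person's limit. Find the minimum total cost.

Block 1 can only be covered by Haddad, so that assignment is forced.
Picking the cheapest available baker for each shift independently would cost £202, but that ignores the shift limits.
An optimal schedule: Block 1→Haddad, Block 2→Andersen, Block 3→Ibarra+Wu, Block 4→Ibarra, Block 5→Andersen, Block 6→Wu, Block 7→Haddad.
Total: 27 + 25 + 24 + 28 + 24 + 25 + 28 + 27 = £208.

£208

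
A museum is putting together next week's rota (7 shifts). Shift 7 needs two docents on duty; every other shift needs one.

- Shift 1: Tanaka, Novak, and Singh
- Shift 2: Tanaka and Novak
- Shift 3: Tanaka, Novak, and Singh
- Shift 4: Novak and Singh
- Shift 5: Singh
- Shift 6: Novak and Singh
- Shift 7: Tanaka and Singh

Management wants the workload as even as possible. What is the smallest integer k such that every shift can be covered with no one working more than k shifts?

3

With 3 docents and 8 worker-slots to fill, someone must work at least ⌈8/3⌉ = 3 shifts, so k ≥ 3.
k = 3 works: Shift 1→Tanaka, Shift 2→Tanaka, Shift 3→Novak, Shift 4→Novak, Shift 5→Singh, Shift 6→Novak, Shift 7→Tanaka+Singh.
Loads: Tanaka 3, Novak 3, Singh 2 — all ≤ 3.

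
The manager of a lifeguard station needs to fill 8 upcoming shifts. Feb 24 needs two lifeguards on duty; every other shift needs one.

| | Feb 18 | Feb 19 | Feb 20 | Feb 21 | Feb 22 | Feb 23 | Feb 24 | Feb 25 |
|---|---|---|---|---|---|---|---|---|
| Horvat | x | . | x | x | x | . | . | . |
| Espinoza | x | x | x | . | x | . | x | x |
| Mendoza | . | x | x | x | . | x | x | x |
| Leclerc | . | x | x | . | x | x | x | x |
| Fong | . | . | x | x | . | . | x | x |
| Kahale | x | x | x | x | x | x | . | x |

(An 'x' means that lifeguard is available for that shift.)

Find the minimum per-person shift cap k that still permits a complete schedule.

With 6 lifeguards and 9 worker-slots to fill, someone must work at least ⌈9/6⌉ = 2 shifts, so k ≥ 2.
k = 2 works: Feb 18→Horvat, Feb 19→Espinoza, Feb 20→Leclerc, Feb 21→Horvat, Feb 22→Espinoza, Feb 23→Mendoza, Feb 24→Leclerc+Fong, Feb 25→Mendoza.
Loads: Horvat 2, Espinoza 2, Mendoza 2, Leclerc 2, Fong 1, Kahale 0 — all ≤ 2.

2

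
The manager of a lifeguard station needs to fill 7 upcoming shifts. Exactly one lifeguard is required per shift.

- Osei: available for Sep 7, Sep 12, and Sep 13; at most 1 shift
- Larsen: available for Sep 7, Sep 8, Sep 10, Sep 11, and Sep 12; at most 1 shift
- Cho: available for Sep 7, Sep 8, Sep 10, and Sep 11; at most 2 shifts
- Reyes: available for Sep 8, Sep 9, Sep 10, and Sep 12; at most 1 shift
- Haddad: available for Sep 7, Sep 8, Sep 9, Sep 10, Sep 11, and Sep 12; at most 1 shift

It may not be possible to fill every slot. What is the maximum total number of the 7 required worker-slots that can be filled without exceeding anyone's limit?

6

Total capacity across all lifeguards is 1+1+2+1+1 = 6, and 7 slots are needed, so at most 6 can be filled.
An assignment achieving 6: Sep 7→Cho, Sep 8→Cho, Sep 9→Reyes, Sep 10→Haddad, Sep 11→Larsen, Sep 13→Osei.
Loads: Osei 1/1, Larsen 1/1, Cho 2/2, Reyes 1/1, Haddad 1/1.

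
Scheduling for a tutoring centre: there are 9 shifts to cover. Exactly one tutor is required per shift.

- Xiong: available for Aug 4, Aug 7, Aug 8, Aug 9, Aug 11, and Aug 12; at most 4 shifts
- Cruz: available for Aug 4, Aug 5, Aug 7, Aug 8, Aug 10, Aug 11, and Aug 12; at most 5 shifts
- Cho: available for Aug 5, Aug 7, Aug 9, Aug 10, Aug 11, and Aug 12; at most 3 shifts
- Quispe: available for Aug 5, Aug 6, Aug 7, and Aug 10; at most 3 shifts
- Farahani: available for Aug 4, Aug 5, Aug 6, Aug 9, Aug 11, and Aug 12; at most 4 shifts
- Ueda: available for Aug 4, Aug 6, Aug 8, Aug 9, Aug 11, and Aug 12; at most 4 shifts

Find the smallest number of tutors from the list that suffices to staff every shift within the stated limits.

2

9 slots to fill and no one can take more than 5, so at least ⌈9/5⌉ = 2 tutors are needed.
Cruz and Farahani alone can cover everything: Aug 4→Cruz, Aug 5→Cruz, Aug 6→Farahani, Aug 7→Cruz, Aug 8→Cruz, Aug 9→Farahani, Aug 10→Cruz, Aug 11→Farahani, Aug 12→Farahani.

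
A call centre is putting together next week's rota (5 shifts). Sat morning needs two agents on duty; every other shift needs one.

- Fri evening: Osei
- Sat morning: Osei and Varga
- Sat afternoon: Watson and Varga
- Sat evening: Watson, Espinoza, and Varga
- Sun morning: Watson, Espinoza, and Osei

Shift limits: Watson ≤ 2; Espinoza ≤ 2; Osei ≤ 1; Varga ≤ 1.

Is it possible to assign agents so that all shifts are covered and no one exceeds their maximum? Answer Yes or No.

No

Total capacity is 6 and 6 slots are needed, so capacity alone doesn't rule it out.
Shifts {Fri evening, Sat morning} need 3 worker-slots in total, but the agents available for any of those shifts (Osei and Varga) can supply at most 2 among them. So no valid schedule exists.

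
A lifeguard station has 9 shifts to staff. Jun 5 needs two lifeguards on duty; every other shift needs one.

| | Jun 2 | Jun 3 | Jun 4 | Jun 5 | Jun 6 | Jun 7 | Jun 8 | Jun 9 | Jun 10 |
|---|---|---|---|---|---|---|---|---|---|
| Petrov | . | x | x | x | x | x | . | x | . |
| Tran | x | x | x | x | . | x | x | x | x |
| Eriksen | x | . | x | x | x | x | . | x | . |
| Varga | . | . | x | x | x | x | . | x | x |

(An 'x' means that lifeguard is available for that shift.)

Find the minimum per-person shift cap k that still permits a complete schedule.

3

With 4 lifeguards and 10 worker-slots to fill, someone must work at least ⌈10/4⌉ = 3 shifts, so k ≥ 3.
k = 3 works: Jun 2→Tran, Jun 3→Petrov, Jun 4→Petrov, Jun 5→Eriksen+Varga, Jun 6→Petrov, Jun 7→Eriksen, Jun 8→Tran, Jun 9→Eriksen, Jun 10→Tran.
Loads: Petrov 3, Tran 3, Eriksen 3, Varga 1 — all ≤ 3.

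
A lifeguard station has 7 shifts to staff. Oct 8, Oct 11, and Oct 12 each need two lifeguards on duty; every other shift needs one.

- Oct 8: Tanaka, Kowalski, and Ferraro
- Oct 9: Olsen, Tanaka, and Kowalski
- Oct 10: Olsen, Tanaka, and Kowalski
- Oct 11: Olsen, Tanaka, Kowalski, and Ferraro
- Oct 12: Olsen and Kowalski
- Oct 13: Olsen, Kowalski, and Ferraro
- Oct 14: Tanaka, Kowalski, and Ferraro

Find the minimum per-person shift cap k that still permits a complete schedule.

3

With 4 lifeguards and 10 worker-slots to fill, someone must work at least ⌈10/4⌉ = 3 shifts, so k ≥ 3.
k = 3 works: Oct 8→Tanaka+Kowalski, Oct 9→Olsen, Oct 10→Olsen, Oct 11→Tanaka+Ferraro, Oct 12→Olsen+Kowalski, Oct 13→Kowalski, Oct 14→Tanaka.
Loads: Olsen 3, Tanaka 3, Kowalski 3, Ferraro 1 — all ≤ 3.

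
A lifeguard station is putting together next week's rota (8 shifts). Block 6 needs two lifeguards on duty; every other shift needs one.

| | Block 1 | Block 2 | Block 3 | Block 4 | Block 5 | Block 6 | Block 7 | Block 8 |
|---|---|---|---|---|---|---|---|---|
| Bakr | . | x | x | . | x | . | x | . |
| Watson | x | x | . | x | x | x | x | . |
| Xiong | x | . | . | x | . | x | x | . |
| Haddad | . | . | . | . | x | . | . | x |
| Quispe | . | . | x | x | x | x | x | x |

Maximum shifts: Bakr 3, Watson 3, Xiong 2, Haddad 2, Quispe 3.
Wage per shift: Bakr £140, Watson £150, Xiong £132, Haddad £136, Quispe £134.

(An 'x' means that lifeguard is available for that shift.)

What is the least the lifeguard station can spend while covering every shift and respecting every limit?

£1218

Picking the cheapest available lifeguard for each shift independently would cost £1204, but that ignores the shift limits.
An optimal schedule: Block 1→Xiong, Block 2→Bakr, Block 3→Quispe, Block 4→Quispe, Block 5→Haddad, Block 6→Xiong+Quispe, Block 7→Bakr, Block 8→Haddad.
Total: 132 + 140 + 134 + 134 + 136 + 132 + 134 + 140 + 136 = £1218.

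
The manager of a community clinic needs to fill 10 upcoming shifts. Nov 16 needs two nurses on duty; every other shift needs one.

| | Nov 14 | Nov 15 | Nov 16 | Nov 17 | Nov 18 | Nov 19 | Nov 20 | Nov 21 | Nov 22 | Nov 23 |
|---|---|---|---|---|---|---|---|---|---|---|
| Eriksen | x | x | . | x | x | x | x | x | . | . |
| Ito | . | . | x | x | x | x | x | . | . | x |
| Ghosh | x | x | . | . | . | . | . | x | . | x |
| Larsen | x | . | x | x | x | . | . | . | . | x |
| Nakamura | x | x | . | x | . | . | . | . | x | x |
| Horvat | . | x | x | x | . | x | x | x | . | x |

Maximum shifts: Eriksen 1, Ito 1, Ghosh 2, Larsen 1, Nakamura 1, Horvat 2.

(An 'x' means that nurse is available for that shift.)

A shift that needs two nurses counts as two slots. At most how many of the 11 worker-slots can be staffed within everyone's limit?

8

Total capacity across all nurses is 1+1+2+1+1+2 = 8, and 11 slots are needed, so at most 8 can be filled.
An assignment achieving 8: Nov 14→Ghosh, Nov 16→Ito+Larsen, Nov 18→Eriksen, Nov 19→Horvat, Nov 20→Horvat, Nov 21→Ghosh, Nov 22→Nakamura.
Loads: Eriksen 1/1, Ito 1/1, Ghosh 2/2, Larsen 1/1, Nakamura 1/1, Horvat 2/2.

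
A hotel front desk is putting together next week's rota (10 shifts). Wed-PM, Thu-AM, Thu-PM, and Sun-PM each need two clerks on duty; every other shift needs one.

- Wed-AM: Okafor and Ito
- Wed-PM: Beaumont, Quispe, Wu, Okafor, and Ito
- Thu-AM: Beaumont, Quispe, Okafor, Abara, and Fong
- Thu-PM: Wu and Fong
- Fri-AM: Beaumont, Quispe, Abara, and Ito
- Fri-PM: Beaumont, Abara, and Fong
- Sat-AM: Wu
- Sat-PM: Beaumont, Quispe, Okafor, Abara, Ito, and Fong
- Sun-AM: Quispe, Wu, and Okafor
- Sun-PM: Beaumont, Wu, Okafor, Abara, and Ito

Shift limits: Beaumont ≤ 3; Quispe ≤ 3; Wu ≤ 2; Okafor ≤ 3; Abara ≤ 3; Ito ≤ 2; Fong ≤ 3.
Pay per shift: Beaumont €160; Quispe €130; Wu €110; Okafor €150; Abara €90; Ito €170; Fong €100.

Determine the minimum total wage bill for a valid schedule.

€1630

Thu-PM can only be covered by Wu and Fong, so that assignment is forced.
Sat-AM can only be covered by Wu, so that assignment is forced.
Picking the cheapest available clerk for each shift independently would cost €1480, but that ignores the shift limits.
An optimal schedule: Wed-AM→Okafor, Wed-PM→Quispe+Okafor, Thu-AM→Fong+Quispe, Thu-PM→Fong+Wu, Fri-AM→Abara, Fri-PM→Abara, Sat-AM→Wu, Sat-PM→Fong, Sun-AM→Quispe, Sun-PM→Abara+Okafor.
Total: 150 + 130 + 150 + 100 + 130 + 100 + 110 + 90 + 90 + 110 + 100 + 130 + 90 + 150 = €1630.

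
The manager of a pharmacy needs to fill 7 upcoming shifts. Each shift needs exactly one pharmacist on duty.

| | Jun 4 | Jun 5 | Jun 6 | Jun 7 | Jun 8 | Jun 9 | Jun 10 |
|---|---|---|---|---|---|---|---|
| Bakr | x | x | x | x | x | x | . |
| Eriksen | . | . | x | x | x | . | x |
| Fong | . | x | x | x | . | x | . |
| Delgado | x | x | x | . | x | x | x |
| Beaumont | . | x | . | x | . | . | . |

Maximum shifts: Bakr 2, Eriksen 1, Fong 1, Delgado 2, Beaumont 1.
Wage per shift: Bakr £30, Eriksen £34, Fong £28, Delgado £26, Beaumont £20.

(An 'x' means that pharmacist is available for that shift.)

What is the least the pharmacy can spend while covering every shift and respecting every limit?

Picking the cheapest available pharmacist for each shift independently would cost £170, but that ignores the shift limits.
An optimal schedule: Jun 4→Bakr, Jun 5→Delgado, Jun 6→Delgado, Jun 7→Beaumont, Jun 8→Bakr, Jun 9→Fong, Jun 10→Eriksen.
Total: 30 + 26 + 26 + 20 + 30 + 28 + 34 = £194.

£194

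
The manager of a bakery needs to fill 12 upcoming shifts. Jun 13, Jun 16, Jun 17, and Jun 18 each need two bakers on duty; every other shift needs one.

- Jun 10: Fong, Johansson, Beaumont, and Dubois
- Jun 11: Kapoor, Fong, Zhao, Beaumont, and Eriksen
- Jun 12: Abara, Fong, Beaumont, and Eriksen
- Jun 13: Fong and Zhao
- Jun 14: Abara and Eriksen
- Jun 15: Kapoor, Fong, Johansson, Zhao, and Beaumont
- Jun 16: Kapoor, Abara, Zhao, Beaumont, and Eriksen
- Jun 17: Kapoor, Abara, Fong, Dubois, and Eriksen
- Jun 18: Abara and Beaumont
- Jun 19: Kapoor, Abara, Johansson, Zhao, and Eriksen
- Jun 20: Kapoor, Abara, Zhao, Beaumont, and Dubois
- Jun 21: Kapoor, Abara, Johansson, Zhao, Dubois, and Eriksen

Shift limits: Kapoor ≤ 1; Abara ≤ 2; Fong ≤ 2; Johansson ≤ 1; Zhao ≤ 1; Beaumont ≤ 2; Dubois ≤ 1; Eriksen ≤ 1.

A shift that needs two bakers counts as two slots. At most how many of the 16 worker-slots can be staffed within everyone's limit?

Total capacity across all bakers is 1+2+2+1+1+2+1+1 = 11, and 16 slots are needed, so at most 11 can be filled.
An assignment achieving 11: Jun 10→Fong, Jun 11→Kapoor, Jun 12→Beaumont, Jun 13→Fong+Zhao, Jun 14→Abara, Jun 15→Johansson, Jun 16→Eriksen, Jun 17→Dubois, Jun 18→Abara+Beaumont.
Loads: Kapoor 1/1, Abara 2/2, Fong 2/2, Johansson 1/1, Zhao 1/1, Beaumont 2/2, Dubois 1/1, Eriksen 1/1.

11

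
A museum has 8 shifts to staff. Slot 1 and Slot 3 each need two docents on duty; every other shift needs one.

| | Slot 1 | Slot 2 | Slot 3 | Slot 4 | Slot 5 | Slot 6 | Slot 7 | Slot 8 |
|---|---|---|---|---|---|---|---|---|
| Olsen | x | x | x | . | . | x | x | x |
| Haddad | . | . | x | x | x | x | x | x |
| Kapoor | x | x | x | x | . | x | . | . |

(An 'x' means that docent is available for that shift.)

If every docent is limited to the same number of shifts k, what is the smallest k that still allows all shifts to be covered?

With 3 docents and 10 worker-slots to fill, someone must work at least ⌈10/3⌉ = 4 shifts, so k ≥ 4.
k = 4 works: Slot 1→Olsen+Kapoor, Slot 2→Olsen, Slot 3→Haddad+Kapoor, Slot 4→Haddad, Slot 5→Haddad, Slot 6→Haddad, Slot 7→Olsen, Slot 8→Olsen.
Loads: Olsen 4, Haddad 4, Kapoor 2 — all ≤ 4.

4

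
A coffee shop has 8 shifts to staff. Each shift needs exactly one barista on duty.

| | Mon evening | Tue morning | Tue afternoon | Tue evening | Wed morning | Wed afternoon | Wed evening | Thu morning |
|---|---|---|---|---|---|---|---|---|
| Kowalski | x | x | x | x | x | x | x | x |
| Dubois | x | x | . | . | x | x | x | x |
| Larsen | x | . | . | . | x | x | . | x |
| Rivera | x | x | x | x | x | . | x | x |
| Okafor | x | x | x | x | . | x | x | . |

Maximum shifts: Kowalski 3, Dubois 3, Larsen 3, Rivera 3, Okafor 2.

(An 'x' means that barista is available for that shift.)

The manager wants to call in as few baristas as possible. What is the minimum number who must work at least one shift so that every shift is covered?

3

8 slots to fill and no one can take more than 3, so at least ⌈8/3⌉ = 3 baristas are needed.
Kowalski, Dubois, and Larsen alone can cover everything: Mon evening→Dubois, Tue morning→Kowalski, Tue afternoon→Kowalski, Tue evening→Kowalski, Wed morning→Dubois, Wed afternoon→Larsen, Wed evening→Dubois, Thu morning→Larsen.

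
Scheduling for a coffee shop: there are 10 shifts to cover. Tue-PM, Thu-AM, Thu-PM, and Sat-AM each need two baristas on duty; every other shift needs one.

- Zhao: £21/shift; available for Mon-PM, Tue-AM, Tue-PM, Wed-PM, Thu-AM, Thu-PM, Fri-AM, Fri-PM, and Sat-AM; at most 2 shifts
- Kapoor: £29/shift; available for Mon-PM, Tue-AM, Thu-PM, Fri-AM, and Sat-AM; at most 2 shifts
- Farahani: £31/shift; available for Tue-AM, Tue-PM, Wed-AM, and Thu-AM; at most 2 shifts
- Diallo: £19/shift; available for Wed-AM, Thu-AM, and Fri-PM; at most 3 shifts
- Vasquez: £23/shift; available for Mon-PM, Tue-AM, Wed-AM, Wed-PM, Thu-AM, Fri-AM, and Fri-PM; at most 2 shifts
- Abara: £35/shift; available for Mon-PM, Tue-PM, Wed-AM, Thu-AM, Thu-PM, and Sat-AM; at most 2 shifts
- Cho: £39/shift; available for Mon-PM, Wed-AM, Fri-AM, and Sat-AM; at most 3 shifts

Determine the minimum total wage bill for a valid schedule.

£374

Picking the cheapest available barista for each shift independently would cost £314, but that ignores the shift limits.
An optimal schedule: Mon-PM→Vasquez, Tue-AM→Kapoor, Tue-PM→Zhao+Farahani, Wed-AM→Diallo, Wed-PM→Zhao, Thu-AM→Farahani+Diallo, Thu-PM→Kapoor+Abara, Fri-AM→Vasquez, Fri-PM→Diallo, Sat-AM→Abara+Cho.
Total: 23 + 29 + 21 + 31 + 19 + 21 + 31 + 19 + 29 + 35 + 23 + 19 + 35 + 39 = £374.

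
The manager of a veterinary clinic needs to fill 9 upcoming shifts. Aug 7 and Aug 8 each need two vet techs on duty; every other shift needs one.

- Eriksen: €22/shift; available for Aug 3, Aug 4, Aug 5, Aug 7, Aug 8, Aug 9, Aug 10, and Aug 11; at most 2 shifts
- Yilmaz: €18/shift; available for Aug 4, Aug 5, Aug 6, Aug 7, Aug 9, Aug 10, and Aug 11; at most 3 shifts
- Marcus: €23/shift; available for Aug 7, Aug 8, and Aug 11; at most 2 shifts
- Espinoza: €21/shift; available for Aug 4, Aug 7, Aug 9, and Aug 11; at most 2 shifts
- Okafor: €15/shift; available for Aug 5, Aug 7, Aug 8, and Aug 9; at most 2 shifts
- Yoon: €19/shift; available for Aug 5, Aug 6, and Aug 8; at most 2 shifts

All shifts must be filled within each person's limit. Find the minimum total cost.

€208

Aug 3 can only be covered by Eriksen, so that assignment is forced.
Picking the cheapest available vet tech for each shift independently would cost €191, but that ignores the shift limits.
An optimal schedule: Aug 3→Eriksen, Aug 4→Yilmaz, Aug 5→Yoon, Aug 6→Yilmaz, Aug 7→Espinoza+Eriksen, Aug 8→Okafor+Yoon, Aug 9→Okafor, Aug 10→Yilmaz, Aug 11→Espinoza.
Total: 22 + 18 + 19 + 18 + 21 + 22 + 15 + 19 + 15 + 18 + 21 = €208.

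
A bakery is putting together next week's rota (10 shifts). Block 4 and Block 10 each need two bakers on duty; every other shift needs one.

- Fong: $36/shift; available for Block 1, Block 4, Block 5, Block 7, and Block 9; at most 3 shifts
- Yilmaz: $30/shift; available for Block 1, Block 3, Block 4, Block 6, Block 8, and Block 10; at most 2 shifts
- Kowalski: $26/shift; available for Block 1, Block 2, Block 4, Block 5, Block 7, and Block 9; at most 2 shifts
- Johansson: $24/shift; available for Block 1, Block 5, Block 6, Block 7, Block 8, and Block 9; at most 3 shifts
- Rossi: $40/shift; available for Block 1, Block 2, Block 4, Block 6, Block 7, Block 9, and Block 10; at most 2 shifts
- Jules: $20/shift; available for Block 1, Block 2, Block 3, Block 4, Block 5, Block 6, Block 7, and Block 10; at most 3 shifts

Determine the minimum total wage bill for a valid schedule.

Picking the cheapest available baker for each shift independently would cost $264, but that ignores the shift limits.
An optimal schedule: Block 1→Fong, Block 2→Jules, Block 3→Jules, Block 4→Yilmaz+Fong, Block 5→Johansson, Block 6→Johansson, Block 7→Kowalski, Block 8→Johansson, Block 9→Kowalski, Block 10→Jules+Yilmaz.
Total: 36 + 20 + 20 + 30 + 36 + 24 + 24 + 26 + 24 + 26 + 20 + 30 = $316.

$316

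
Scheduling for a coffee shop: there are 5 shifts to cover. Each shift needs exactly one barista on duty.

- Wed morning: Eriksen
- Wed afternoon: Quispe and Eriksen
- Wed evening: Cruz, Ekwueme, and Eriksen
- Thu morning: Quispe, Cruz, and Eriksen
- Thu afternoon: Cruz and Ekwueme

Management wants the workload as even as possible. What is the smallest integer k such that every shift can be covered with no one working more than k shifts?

With 4 baristas and 5 worker-slots to fill, someone must work at least ⌈5/4⌉ = 2 shifts, so k ≥ 2.
k = 2 works: Wed morning→Eriksen, Wed afternoon→Quispe, Wed evening→Cruz, Thu morning→Quispe, Thu afternoon→Cruz.
Loads: Quispe 2, Cruz 2, Ekwueme 0, Eriksen 1 — all ≤ 2.

2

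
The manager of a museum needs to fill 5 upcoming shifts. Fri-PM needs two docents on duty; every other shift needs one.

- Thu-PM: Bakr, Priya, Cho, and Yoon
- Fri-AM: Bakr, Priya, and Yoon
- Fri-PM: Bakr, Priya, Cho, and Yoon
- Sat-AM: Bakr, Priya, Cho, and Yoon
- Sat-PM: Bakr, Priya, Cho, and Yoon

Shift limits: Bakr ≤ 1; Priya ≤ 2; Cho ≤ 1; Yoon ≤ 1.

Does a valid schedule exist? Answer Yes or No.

No

Shifts {Thu-PM, Fri-AM, Fri-PM, Sat-AM, Sat-PM} need 6 worker-slots in total, but the docents available for any of those shifts (Bakr, Priya, Cho, and Yoon) can supply at most 5 among them. So no valid schedule exists.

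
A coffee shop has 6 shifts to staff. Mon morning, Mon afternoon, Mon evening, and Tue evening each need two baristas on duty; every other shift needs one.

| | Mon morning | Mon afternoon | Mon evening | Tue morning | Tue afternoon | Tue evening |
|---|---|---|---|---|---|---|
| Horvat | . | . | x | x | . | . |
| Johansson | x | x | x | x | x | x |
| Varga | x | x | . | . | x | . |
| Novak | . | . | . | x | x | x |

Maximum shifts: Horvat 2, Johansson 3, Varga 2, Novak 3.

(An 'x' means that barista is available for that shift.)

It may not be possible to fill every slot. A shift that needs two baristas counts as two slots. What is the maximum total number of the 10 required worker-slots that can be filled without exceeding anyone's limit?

9

Total capacity across all baristas is 2+3+2+3 = 10, and 10 slots are needed, so at most 10 can be filled.
Shifts {Mon morning, Mon afternoon, Mon evening, Tue evening} need 8 slots but only Horvat, Johansson, Varga, and Novak are available for them, supplying at most 7 — so at least 1 slot must go unfilled.
An assignment achieving 9: Mon morning→Johansson+Varga, Mon afternoon→Johansson+Varga, Mon evening→Horvat+Johansson, Tue morning→Horvat, Tue afternoon→Novak, Tue evening→Novak.
Loads: Horvat 2/2, Johansson 3/3, Varga 2/2, Novak 2/3.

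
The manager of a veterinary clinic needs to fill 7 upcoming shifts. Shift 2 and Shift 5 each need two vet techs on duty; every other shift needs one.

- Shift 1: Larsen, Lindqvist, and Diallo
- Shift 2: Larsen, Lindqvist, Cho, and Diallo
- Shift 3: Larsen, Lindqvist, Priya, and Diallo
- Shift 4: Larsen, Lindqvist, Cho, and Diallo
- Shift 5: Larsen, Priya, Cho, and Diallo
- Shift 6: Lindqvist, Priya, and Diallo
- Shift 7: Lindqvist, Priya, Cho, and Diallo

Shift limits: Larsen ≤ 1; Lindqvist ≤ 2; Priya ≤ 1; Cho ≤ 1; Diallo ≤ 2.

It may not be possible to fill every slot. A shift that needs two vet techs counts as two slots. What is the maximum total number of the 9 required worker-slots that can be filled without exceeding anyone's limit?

Total capacity across all vet techs is 1+2+1+1+2 = 7, and 9 slots are needed, so at most 7 can be filled.
An assignment achieving 7: Shift 1→Larsen, Shift 2→Lindqvist+Cho, Shift 3→Priya, Shift 4→Diallo, Shift 5→Diallo, Shift 6→Lindqvist.
Loads: Larsen 1/1, Lindqvist 2/2, Priya 1/1, Cho 1/1, Diallo 2/2.

7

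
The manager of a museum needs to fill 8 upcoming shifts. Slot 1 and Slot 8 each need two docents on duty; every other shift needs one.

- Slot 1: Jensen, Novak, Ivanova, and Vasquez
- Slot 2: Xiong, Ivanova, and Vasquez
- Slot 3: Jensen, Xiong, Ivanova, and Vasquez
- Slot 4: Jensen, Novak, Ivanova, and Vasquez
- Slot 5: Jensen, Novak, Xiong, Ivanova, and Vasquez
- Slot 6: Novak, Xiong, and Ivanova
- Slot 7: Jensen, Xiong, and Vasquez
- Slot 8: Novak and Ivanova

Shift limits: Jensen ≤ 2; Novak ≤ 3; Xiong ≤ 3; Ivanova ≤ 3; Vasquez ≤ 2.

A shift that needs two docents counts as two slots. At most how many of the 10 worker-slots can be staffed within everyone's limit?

Total capacity across all docents is 2+3+3+3+2 = 13, and 10 slots are needed, so at most 10 can be filled.
An assignment achieving 10: Slot 1→Jensen+Novak, Slot 2→Xiong, Slot 3→Xiong, Slot 4→Ivanova, Slot 5→Xiong, Slot 6→Novak, Slot 7→Jensen, Slot 8→Novak+Ivanova.
Loads: Jensen 2/2, Novak 3/3, Xiong 3/3, Ivanova 2/3, Vasquez 0/2.

10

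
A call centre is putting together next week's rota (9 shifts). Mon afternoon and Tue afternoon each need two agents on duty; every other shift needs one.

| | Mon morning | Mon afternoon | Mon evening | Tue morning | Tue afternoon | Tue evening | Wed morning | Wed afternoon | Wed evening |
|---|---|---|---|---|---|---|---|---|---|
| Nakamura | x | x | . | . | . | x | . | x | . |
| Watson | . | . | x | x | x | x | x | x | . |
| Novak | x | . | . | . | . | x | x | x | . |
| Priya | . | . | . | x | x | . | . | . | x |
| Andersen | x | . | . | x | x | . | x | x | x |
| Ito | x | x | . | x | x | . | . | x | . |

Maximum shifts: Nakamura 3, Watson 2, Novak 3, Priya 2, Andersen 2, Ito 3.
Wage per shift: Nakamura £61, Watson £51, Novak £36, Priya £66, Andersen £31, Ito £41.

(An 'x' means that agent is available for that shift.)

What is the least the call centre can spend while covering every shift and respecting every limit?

Mon afternoon can only be covered by Nakamura and Ito, so that assignment is forced.
Mon evening can only be covered by Watson, so that assignment is forced.
Picking the cheapest available agent for each shift independently would cost £416, but that ignores the shift limits.
An optimal schedule: Mon morning→Novak, Mon afternoon→Ito+Nakamura, Mon evening→Watson, Tue morning→Ito, Tue afternoon→Ito+Watson, Tue evening→Novak, Wed morning→Andersen, Wed afternoon→Novak, Wed evening→Andersen.
Total: 36 + 41 + 61 + 51 + 41 + 41 + 51 + 36 + 31 + 36 + 31 = £456.

£456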